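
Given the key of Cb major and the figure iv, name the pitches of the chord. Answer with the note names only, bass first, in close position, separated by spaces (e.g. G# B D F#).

Fb Abb Cb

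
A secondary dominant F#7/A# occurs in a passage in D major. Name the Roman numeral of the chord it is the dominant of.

vi

The chord is a dominant seventh chord on F#.
A dominant resolves down a perfect fifth: F# → B. In D major, B is scale degree 6, i.e. vi.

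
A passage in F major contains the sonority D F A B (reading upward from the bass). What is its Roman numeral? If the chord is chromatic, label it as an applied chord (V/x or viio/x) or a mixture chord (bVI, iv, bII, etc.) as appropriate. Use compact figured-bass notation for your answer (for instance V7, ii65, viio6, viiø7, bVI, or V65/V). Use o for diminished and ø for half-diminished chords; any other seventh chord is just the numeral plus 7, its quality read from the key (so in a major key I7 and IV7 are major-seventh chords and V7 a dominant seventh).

viiø65/V

Stacked in thirds the chord is B-D-F-A: a half-diminished seventh chord on B.
B sits a half step below C (V in F major); a diminished chord there is the applied leading-tone chord of V.
With D in the bass the chord is in first inversion, so the figured bass is 65.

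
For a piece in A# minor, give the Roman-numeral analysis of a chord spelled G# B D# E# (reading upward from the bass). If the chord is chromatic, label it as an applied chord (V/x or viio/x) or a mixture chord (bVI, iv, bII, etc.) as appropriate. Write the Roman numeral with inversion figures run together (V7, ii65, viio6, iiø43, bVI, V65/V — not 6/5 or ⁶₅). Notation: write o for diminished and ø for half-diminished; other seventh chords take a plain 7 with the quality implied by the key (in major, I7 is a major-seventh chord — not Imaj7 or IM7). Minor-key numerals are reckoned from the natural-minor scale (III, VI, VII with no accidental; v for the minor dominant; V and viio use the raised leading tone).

viiø65/VI

The pitches E#-G#-B-D# form a half-diminished seventh chord rooted on E#.
E# sits a half step below F# (VI in A# minor); a diminished chord there is the applied leading-tone chord of VI.
With G# in the bass the chord is in first inversion, so the figured bass is 65.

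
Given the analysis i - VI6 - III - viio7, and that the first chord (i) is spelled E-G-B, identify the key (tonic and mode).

E minor

i is given as E-G-B — a minor triad with root E.
If E is scale degree 1 and the mode makes that degree carry a minor triad, the tonic is E and the mode is minor.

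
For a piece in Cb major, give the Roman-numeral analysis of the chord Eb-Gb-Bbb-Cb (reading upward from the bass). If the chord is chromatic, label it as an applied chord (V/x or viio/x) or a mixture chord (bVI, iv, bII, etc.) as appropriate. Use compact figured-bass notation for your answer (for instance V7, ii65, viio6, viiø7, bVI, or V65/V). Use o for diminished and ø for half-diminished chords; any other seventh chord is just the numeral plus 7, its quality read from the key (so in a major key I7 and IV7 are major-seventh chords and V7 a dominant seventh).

V65/IV

Stacked in thirds the chord is Cb-Eb-Gb-Bbb: a dominant seventh chord on Cb.
Cb is not a diatonic chord root with this quality in Cb major, but it lies a perfect fifth above Fb (IV), so the chord functions as an applied dominant of IV.
With Eb in the bass the chord is in first inversion, so the figured bass is 65.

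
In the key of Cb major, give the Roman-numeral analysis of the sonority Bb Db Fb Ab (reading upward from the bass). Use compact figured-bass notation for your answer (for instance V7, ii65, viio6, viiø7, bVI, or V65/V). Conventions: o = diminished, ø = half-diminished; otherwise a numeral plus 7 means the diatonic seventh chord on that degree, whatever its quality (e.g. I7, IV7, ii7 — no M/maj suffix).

viiø7

The pitches Bb-Db-Fb-Ab form a half-diminished seventh chord rooted on Bb.
Bb is scale degree 7 in Cb major, and a half-diminished seventh chord on that degree is written viiø7.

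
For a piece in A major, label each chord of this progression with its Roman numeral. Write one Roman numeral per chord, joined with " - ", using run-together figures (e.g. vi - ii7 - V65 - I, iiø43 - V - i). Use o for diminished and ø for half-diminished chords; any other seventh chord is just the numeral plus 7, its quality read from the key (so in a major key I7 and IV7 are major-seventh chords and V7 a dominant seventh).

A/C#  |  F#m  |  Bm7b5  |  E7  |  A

A/C# has root A, degree 1 in A major, so I6.
F#m: root F# is the submediant; minor triad there is vi.
Bm7b5: half-diminished seventh chord on B — chromatic; iiø7 (borrowed from the parallel minor).
E7: dominant seventh chord on E = scale degree 5 → V7.
A: major triad on A = scale degree 1 → I.

I6 - vi - iiø7 - V7 - I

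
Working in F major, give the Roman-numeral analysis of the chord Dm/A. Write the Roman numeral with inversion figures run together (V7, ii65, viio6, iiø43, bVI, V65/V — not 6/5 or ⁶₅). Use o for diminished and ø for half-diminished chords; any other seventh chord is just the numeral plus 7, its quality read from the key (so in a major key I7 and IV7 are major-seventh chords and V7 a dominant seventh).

The pitches D-F-A form a minor triad rooted on D.
D is scale degree 6 in F major, and a minor triad on that degree is written vi.
With A in the bass the chord is in second inversion, so the figured bass is 64.

vi64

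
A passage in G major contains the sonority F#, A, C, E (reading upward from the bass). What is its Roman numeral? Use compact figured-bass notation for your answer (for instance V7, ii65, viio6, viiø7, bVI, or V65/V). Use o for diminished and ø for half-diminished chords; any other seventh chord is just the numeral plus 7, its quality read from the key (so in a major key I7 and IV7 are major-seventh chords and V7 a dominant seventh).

Stacked in thirds the chord is F#-A-C-E: a half-diminished seventh chord on F#.
In G major, F# is the leading tone; the diatonic half-diminished seventh chord there is viiø7.

viiø7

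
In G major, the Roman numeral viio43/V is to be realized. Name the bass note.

G

The applied chord viio43/V is rooted on C#: C#-E-G-Bb.
The figure 43 means second inversion — the fifth is in the bass.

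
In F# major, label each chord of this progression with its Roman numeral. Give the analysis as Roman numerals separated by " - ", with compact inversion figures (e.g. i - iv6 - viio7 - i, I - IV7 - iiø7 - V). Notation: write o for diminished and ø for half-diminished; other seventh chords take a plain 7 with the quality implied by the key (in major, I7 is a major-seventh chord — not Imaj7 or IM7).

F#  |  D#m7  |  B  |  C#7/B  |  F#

I - vi7 - IV - V42 - I

F# has root F#, degree 1 in F# major, so I.
D#m7 has root D#, degree 6 in F# major, so vi7.
B has root B, degree 4 in F# major, so IV.
C#7/B has root C#, degree 5 in F# major, so V42.
F#: root F# is the tonic; major triad there is I.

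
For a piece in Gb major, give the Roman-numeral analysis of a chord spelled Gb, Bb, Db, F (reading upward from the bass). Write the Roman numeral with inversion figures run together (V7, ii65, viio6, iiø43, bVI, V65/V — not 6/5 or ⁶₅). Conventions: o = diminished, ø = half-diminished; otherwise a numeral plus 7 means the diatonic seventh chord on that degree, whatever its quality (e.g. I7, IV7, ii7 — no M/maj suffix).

The pitches Gb-Bb-Db-F form a major seventh chord rooted on Gb.
Gb is scale degree 1 in Gb major, and a major seventh chord on that degree is written I7.

I7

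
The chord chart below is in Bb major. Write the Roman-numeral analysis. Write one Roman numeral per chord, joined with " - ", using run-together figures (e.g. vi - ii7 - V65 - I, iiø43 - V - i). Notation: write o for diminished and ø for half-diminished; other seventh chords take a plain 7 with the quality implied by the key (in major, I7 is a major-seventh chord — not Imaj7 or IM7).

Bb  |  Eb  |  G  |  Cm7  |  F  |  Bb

I - IV - V/ii - ii7 - V - I

Bb has root Bb, degree 1 in Bb major, so I.
Eb has root Eb, degree 4 in Bb major, so IV.
G is the secondary dominant of ii (major triad on G): V/ii.
Cm7: minor seventh chord on C = scale degree 2 → ii7.
F: root F is the dominant; major triad there is V.
Bb has root Bb, degree 1 in Bb major, so I.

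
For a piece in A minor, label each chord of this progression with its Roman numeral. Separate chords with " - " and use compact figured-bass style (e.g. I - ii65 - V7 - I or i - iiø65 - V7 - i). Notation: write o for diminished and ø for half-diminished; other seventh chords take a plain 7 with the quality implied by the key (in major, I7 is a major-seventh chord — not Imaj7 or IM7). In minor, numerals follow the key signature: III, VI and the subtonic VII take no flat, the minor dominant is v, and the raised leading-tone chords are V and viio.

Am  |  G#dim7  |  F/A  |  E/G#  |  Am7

i - viio7 - VI6 - V6 - i7

Am: minor triad on A = scale degree 1 → i.
G#dim7: root G# is the leading tone; fully diminished seventh chord there is viio7.
F/A: major triad on F = scale degree 6 → VI6.
E/G#: root E is the dominant; major triad there is V6.
Am7: minor seventh chord on A = scale degree 1 → i7.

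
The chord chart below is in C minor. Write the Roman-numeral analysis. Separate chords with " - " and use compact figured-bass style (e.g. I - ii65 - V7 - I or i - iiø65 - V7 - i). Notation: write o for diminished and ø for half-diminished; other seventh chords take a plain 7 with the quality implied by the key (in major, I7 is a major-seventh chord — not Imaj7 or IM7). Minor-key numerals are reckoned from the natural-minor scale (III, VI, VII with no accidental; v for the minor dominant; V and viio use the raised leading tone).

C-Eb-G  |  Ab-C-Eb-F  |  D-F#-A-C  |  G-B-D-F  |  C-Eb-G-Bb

i - iv65 - V7/V - V7 - i7

C-Eb-G has root C, degree 1 in C minor, so i.
Ab-C-Eb-F: root F is the subdominant; minor seventh chord there is iv65.
D-F#-A-C: a dominant seventh chord on D, the applied dominant of V → V7/V.
G-B-D-F: root G is the dominant; dominant seventh chord there is V7.
C-Eb-G-Bb: root C is the tonic; minor seventh chord there is i7.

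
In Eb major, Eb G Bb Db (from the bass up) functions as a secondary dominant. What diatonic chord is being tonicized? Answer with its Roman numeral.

IV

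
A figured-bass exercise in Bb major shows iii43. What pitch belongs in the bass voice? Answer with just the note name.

A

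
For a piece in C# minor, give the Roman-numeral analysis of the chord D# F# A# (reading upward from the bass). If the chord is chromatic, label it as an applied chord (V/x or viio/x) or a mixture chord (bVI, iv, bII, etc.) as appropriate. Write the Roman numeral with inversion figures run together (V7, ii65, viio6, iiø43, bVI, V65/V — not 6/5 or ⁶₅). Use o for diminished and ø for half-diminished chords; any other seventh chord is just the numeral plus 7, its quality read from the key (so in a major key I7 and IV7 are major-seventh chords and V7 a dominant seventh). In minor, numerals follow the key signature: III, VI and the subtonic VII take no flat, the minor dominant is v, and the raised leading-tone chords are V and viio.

The pitches D#-F#-A# form a minor triad rooted on D#.
D# is the second degree of C# minor. This is the minor supertonic, borrowed from the parallel major (the Dorian ii).

ii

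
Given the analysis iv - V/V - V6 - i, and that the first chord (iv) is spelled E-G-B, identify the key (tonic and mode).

B minor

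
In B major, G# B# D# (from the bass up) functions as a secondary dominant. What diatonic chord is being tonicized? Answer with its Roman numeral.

ii

The chord is a major triad on G#.
A dominant resolves down a perfect fifth: G# → C#. In B major, C# is scale degree 2, i.e. ii.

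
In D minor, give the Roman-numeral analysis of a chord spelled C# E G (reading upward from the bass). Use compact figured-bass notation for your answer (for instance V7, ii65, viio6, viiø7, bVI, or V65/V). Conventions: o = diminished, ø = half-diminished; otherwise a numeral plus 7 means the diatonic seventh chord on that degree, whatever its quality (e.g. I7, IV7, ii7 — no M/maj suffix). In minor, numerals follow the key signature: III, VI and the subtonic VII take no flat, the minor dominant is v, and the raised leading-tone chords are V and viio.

Stacked in thirds the chord is C#-E-G: a diminished triad on C#.
In D minor, C# is the leading tone; the diatonic diminished triad there is viio.

viio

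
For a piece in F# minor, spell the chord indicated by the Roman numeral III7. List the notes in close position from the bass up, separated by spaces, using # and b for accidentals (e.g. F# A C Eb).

A C# E G#

The numeral's case and figure indicate a major seventh chord. In F# minor its root, the mediant, is A.
That chord is spelled A-C#-E-G#.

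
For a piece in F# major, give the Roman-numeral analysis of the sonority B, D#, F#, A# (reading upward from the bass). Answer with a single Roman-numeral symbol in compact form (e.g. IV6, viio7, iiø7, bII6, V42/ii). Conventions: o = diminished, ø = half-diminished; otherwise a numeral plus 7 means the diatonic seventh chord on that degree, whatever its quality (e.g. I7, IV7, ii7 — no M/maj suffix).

IV7

Stacked in thirds the chord is B-D#-F#-A#: a major seventh chord on B.
In F# major, B is the subdominant; the diatonic major seventh chord there is IV7.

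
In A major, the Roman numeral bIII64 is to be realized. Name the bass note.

bIII in A major has root C; the chord is C-E-G.
The figure 64 means second inversion — the fifth is in the bass.

G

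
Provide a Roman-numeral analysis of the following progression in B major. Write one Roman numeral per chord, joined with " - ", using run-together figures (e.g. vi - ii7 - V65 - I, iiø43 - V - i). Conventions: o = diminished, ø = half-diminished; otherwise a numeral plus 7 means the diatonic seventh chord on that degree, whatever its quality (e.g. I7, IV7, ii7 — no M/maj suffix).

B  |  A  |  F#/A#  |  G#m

I - bVII - V6 - vi

B has root B, degree 1 in B major, so I.
A: A with this quality isn't in the key; it's bVII, borrowed from the parallel minor.
F#/A#: major triad on F# = scale degree 5 → V6.
G#m: minor triad on G# = scale degree 6 → vi.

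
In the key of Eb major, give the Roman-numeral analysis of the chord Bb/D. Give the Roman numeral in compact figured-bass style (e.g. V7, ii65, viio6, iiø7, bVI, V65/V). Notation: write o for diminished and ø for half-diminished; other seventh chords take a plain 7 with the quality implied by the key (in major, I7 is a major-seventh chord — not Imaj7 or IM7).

The pitches Bb-D-F form a major triad rooted on Bb.
Bb is scale degree 5 in Eb major, and a major triad on that degree is written V.
With D in the bass the chord is in first inversion, so the figured bass is 6.

V6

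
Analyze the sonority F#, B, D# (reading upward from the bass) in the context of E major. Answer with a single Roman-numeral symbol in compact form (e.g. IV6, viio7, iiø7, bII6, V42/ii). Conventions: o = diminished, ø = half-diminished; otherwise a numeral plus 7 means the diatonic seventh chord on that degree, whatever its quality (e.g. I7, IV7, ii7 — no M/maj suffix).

V64

Stacked in thirds the chord is B-D#-F#: a major triad on B.
B is scale degree 5 in E major, and a major triad on that degree is written V.
With F# in the bass the chord is in second inversion, so the figured bass is 64.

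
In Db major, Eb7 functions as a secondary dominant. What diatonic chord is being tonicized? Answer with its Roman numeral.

V

The chord is a dominant seventh chord on Eb.
A dominant resolves down a perfect fifth: Eb → Ab. In Db major, Ab is scale degree 5, i.e. V.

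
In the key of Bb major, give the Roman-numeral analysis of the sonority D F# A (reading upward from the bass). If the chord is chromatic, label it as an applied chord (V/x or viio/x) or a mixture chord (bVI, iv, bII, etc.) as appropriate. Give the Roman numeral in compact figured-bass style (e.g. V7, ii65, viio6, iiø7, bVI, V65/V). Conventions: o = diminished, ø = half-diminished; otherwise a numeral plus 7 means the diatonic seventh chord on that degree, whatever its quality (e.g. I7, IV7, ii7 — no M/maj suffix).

V/vi

The pitches D-F#-A form a major triad rooted on D.
D is not a diatonic chord root with this quality in Bb major, but it lies a perfect fifth above G (vi), so the chord functions as an applied dominant of vi.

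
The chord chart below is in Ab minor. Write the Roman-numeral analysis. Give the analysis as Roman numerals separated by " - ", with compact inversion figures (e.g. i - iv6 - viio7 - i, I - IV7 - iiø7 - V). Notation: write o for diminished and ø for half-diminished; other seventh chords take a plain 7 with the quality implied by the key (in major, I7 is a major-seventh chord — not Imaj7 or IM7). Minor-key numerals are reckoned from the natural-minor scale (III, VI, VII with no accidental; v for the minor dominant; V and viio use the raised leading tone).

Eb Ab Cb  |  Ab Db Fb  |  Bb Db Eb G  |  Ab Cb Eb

i64 - iv64 - V43 - i

Eb-Ab-Cb: minor triad on Ab = scale degree 1 → i64.
Ab-Db-Fb: minor triad on Db = scale degree 4 → iv64.
Bb-Db-Eb-G has root Eb, degree 5 in Ab minor, so V43.
Ab-Cb-Eb: root Ab is the tonic; minor triad there is i.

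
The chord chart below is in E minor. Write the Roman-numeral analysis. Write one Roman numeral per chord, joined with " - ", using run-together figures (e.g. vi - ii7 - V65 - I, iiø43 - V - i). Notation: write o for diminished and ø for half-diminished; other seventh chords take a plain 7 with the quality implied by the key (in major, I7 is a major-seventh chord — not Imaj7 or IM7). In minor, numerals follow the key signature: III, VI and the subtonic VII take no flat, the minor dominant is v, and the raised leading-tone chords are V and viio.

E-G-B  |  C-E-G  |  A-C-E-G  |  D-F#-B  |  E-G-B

i - VI - iv7 - v6 - i

E-G-B has root E, degree 1 in E minor, so i.
C-E-G: major triad on C = scale degree 6 → VI.
A-C-E-G: root A is the subdominant; minor seventh chord there is iv7.
D-F#-B has root B, degree 5 in E minor, so v6.
E-G-B: root E is the tonic; minor triad there is i.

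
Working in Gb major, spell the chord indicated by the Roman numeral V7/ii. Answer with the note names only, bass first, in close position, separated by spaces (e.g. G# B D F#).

The slash means an applied dominant: we want the dominant of ii. In Gb major, ii is Ab minor, and its dominant is built on Eb.
Building a dominant seventh chord on Eb gives Eb-G-Bb-Db.

Eb G Bb Db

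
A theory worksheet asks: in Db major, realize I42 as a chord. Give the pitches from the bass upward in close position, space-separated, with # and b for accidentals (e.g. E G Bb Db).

C Db F Ab

The numeral's case and figure indicate a major seventh chord. In Db major its root, the first degree, is Db.
Stacking thirds from Db gives Db-F-Ab-C.
The figured bass 42 indicates third inversion, placing the seventh (C) in the bass: C-Db-F-Ab.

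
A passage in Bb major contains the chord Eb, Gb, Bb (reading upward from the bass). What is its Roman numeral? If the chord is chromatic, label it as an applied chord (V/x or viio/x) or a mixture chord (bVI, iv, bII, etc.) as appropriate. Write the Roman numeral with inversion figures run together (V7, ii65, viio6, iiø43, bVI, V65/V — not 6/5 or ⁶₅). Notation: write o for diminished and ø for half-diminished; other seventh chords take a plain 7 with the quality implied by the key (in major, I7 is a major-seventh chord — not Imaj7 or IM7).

Stacked in thirds the chord is Eb-Gb-Bb: a minor triad on Eb.
Eb is the fourth degree of Bb major. This is the minor subdominant, borrowed from the parallel minor.

iv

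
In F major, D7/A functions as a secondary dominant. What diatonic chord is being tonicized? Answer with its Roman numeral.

ii

The chord is a dominant seventh chord on D.
A dominant resolves down a perfect fifth: D → G. In F major, G is scale degree 2, i.e. ii.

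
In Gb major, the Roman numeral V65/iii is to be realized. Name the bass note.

A

The applied chord V65/iii is rooted on F: F-A-C-Eb.
The figure 65 means first inversion — the third is in the bass.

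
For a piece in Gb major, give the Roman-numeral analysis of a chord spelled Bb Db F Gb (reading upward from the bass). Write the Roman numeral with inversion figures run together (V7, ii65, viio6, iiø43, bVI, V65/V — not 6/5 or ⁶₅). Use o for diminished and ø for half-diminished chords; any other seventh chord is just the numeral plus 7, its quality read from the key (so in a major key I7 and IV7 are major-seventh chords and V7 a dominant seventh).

Stacked in thirds the chord is Gb-Bb-Db-F: a major seventh chord on Gb.
Gb is scale degree 1 in Gb major, and a major seventh chord on that degree is written I7.
With Bb in the bass the chord is in first inversion, so the figured bass is 65.

I65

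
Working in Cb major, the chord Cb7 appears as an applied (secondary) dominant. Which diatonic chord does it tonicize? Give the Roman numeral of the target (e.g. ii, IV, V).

The chord is a dominant seventh chord on Cb.
A dominant resolves down a perfect fifth: Cb → Fb. In Cb major, Fb is scale degree 4, i.e. IV.

IV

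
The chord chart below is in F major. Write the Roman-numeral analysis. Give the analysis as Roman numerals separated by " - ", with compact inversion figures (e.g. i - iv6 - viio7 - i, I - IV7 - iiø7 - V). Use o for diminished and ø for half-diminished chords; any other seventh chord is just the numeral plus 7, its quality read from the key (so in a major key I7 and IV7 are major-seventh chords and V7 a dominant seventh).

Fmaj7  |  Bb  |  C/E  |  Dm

I7 - IV - V6 - vi

Fmaj7: root F is the tonic; major seventh chord there is I7.
Bb: major triad on Bb = scale degree 4 → IV.
C/E: major triad on C = scale degree 5 → V6.
Dm: minor triad on D = scale degree 6 → vi.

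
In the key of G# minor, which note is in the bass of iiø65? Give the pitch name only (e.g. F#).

C#

iiø in G# minor has root A#; the chord is A#-C#-E-G#.
The figure 65 means first inversion — the third is in the bass.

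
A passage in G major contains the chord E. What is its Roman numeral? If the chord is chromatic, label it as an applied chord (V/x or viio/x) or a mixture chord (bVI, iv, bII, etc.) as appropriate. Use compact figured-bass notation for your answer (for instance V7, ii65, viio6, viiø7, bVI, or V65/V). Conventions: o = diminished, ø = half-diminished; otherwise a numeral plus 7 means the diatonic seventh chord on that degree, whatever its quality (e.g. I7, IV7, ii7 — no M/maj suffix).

Stacked in thirds the chord is E-G#-B: a major triad on E.
E is not a diatonic chord root with this quality in G major, but it lies a perfect fifth above A (ii), so the chord functions as an applied dominant of ii.

V/ii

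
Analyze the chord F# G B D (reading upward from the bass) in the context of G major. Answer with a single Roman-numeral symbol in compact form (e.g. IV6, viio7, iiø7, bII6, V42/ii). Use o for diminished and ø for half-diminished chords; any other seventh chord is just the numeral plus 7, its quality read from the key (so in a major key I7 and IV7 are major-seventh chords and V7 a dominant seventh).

I42

The pitches G-B-D-F# form a major seventh chord rooted on G.
G is scale degree 1 in G major, and a major seventh chord on that degree is written I7.
With F# in the bass the chord is in third inversion, so the figured bass is 42.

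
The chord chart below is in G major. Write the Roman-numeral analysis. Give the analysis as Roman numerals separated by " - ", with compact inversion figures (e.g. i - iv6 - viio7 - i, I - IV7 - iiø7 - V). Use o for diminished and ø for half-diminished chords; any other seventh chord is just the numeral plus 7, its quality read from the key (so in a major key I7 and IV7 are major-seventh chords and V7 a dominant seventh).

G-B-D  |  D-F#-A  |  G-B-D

I - V - I

G-B-D has root G, degree 1 in G major, so I.
D-F#-A: root D is the dominant; major triad there is V.
G-B-D: root G is the tonic; major triad there is I.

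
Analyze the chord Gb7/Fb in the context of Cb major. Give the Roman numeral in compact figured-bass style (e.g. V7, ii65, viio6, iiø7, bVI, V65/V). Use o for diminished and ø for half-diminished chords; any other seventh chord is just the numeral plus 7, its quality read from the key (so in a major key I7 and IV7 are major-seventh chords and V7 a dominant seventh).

V42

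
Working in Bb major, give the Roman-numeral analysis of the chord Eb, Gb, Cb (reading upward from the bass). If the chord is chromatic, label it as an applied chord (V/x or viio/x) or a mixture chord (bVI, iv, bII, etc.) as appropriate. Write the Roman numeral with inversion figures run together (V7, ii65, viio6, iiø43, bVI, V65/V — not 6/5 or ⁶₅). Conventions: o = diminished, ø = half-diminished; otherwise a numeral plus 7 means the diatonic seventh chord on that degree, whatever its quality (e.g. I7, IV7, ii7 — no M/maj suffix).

Stacked in thirds the chord is Cb-Eb-Gb: a major triad on Cb.
Cb is the lowered second degree of Bb major (diatonic 2 would be C). This is the Neapolitan sixth — a major triad on the lowered second degree, here in its customary first inversion.
With Eb in the bass the chord is in first inversion, so the figured bass is 6.

bII6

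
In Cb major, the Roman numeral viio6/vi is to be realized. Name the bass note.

Bb

The applied chord viio6/vi is rooted on G: G-Bb-Db.
The figure 6 means first inversion — the third is in the bass.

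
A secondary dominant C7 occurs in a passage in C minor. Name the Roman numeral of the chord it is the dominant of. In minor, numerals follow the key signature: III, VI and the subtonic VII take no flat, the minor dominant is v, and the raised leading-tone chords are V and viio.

The chord is a dominant seventh chord on C.
A dominant resolves down a perfect fifth: C → F. In C minor, F is scale degree 4, i.e. iv.

iv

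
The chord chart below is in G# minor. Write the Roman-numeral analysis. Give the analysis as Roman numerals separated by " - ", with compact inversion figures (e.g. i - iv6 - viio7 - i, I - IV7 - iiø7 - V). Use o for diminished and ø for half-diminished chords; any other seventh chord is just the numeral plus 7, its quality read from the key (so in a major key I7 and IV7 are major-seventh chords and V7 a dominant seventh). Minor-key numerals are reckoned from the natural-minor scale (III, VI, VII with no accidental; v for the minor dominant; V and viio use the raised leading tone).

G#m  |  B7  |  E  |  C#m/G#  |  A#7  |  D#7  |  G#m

i - V7/VI - VI - iv64 - V7/V - V7 - i

G#m has root G#, degree 1 in G# minor, so i.
B7: chromatic; B is V of VI, so V7/VI.
E has root E, degree 6 in G# minor, so VI.
C#m/G#: minor triad on C# = scale degree 4 → iv64.
A#7 is the secondary dominant of V (dominant seventh chord on A#): V7/V.
D#7: root D# is the dominant; dominant seventh chord there is V7.
G#m: minor triad on G# = scale degree 1 → i.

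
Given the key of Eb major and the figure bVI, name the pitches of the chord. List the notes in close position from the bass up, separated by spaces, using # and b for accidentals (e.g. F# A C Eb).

Cb Eb Gb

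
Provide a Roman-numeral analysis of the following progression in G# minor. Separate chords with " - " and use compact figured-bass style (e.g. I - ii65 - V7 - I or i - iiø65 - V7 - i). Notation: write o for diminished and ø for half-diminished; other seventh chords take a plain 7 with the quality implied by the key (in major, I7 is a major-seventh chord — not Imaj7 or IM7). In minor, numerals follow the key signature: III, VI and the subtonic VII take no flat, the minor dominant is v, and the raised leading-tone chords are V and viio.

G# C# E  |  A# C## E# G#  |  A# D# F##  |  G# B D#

G#-C#-E: minor triad on C# = scale degree 4 → iv64.
A#-C##-E#-G# is the secondary dominant of V (dominant seventh chord on A#): V7/V.
A#-D#-F## has root D#, degree 5 in G# minor, so V64.
G#-B-D# has root G#, degree 1 in G# minor, so i.

iv64 - V7/V - V64 - i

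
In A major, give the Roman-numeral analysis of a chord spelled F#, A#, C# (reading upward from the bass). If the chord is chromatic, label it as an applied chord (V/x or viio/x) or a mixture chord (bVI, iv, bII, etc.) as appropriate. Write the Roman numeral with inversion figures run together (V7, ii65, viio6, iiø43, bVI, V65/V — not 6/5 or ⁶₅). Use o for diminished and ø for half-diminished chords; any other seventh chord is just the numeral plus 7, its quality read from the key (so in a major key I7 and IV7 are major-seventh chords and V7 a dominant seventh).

The pitches F#-A#-C# form a major triad rooted on F#.
F# is not a diatonic chord root with this quality in A major, but it lies a perfect fifth above B (ii), so the chord functions as an applied dominant of ii.

V/ii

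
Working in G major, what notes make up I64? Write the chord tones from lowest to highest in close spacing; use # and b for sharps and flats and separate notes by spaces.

The numeral's case and figure indicate a major triad. In G major its root, the tonic, is G.
Stacking thirds from G gives G-B-D.
The figured bass 64 indicates second inversion, placing the fifth (D) in the bass: D-G-B.

D G B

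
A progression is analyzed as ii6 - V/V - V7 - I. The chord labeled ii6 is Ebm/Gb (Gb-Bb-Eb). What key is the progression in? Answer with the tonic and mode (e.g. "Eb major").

Db major

ii6 is given as Gb-Bb-Eb — a minor triad with root Eb.
If Eb is scale degree 2 and the mode makes that degree carry a minor triad, the tonic is Db and the mode is major.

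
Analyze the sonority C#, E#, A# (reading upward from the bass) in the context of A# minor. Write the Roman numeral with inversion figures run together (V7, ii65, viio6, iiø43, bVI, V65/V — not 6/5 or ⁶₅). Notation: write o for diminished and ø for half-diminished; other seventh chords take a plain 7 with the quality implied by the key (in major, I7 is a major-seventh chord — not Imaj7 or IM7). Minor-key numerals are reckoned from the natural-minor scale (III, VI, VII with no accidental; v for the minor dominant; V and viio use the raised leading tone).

i6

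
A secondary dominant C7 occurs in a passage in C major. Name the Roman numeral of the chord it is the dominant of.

The chord is a dominant seventh chord on C.
A dominant resolves down a perfect fifth: C → F. In C major, F is scale degree 4, i.e. IV.

IV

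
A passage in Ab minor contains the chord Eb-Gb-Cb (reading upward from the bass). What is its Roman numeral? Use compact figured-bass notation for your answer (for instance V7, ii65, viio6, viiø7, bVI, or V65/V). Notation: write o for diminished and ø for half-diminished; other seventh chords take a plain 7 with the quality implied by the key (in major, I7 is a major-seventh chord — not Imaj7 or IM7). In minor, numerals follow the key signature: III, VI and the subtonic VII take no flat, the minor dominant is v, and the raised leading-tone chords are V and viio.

III6

Stacked in thirds the chord is Cb-Eb-Gb: a major triad on Cb.
Cb is scale degree 3 in Ab minor, and a major triad on that degree is written III.
With Eb in the bass the chord is in first inversion, so the figured bass is 6.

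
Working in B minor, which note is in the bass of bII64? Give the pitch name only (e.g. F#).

G

bII in B minor has root C; the chord is C-E-G.
The figure 64 means second inversion — the fifth is in the bass.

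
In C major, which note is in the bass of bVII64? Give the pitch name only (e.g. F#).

bVII in C major has root Bb; the chord is Bb-D-F.
The figure 64 means second inversion — the fifth is in the bass.

F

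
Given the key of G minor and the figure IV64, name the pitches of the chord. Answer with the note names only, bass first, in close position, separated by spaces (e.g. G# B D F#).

IV64 is the major subdominant, borrowed from the parallel major. In G minor that root is C.
So the chord is C-E-G.
The figured bass 64 indicates second inversion, placing the fifth (G) in the bass: G-C-E.

G C E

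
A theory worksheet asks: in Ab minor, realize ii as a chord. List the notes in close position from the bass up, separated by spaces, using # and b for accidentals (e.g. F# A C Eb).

Bb Db F

ii is the minor supertonic, borrowed from the parallel major (the Dorian ii). In Ab minor that root is Bb.
So the chord is Bb-Db-F.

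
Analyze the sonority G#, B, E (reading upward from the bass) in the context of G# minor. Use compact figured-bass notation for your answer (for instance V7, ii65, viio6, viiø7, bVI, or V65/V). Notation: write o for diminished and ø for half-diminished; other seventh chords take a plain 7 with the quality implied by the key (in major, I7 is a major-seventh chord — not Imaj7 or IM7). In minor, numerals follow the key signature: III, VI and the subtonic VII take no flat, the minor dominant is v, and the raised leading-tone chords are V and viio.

VI6

Stacked in thirds the chord is E-G#-B: a major triad on E.
E is scale degree 6 in G# minor, and a major triad on that degree is written VI.
With G# in the bass the chord is in first inversion, so the figured bass is 6.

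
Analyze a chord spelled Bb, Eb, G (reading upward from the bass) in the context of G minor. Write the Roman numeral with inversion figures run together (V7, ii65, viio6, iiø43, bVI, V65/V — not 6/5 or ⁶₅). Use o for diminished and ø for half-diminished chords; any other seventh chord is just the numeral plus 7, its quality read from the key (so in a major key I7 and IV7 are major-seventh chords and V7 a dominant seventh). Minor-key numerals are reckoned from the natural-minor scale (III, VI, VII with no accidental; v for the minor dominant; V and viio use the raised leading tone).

Stacked in thirds the chord is Eb-G-Bb: a major triad on Eb.
In G minor, Eb is the submediant; the diatonic major triad there is VI.
With Bb in the bass the chord is in second inversion, so the figured bass is 64.

VI64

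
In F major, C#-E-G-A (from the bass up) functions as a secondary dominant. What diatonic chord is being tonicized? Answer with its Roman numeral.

The chord is a dominant seventh chord on A.
A dominant resolves down a perfect fifth: A → D. In F major, D is scale degree 6, i.e. vi.

vi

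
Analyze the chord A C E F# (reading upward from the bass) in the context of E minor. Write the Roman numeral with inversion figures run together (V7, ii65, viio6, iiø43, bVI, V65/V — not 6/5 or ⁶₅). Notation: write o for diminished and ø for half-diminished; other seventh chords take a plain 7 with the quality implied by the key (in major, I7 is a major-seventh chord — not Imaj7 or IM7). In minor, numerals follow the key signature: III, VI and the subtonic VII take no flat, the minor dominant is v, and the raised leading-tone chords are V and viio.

iiø65

The pitches F#-A-C-E form a half-diminished seventh chord rooted on F#.
In E minor, F# is the supertonic; the diatonic half-diminished seventh chord there is iiø7.
With A in the bass the chord is in first inversion, so the figured bass is 65.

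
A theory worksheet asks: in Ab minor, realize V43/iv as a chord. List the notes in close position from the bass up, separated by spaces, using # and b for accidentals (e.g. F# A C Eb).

V43/iv is a secondary dominant — the dominant seventh of iv. iv in Ab minor is Db, so the applied chord's root is Ab, a perfect fifth above.
Building a dominant seventh chord on Ab gives Ab-C-Eb-Gb.
With the 43 figure the chord is in second inversion; from the bass Eb upward in close position it reads Eb-Gb-Ab-C.

Eb Gb Ab C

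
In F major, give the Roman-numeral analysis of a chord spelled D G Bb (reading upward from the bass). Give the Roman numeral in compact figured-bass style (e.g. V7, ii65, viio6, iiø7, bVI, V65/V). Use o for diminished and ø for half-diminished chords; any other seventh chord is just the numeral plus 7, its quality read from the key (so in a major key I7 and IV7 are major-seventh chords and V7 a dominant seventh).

ii64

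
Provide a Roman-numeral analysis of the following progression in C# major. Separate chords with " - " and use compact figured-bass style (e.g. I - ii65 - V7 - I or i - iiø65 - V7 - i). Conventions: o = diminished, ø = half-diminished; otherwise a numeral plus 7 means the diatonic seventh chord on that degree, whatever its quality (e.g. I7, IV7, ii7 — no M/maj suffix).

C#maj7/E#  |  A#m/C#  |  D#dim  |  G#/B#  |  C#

I65 - vi6 - iio - V6 - I

C#maj7/E#: major seventh chord on C# = scale degree 1 → I65.
A#m/C#: root A# is the submediant; minor triad there is vi6.
D#dim is non-diatonic — iio, a mixture chord from C# minor.
G#/B#: root G# is the dominant; major triad there is V6.
C#: major triad on C# = scale degree 1 → I.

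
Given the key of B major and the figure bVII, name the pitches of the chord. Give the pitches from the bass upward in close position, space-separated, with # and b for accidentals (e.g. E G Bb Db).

A C# E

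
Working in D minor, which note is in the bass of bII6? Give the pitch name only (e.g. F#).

bII in D minor has root Eb; the chord is Eb-G-Bb.
The figure 6 means first inversion — the third is in the bass.

G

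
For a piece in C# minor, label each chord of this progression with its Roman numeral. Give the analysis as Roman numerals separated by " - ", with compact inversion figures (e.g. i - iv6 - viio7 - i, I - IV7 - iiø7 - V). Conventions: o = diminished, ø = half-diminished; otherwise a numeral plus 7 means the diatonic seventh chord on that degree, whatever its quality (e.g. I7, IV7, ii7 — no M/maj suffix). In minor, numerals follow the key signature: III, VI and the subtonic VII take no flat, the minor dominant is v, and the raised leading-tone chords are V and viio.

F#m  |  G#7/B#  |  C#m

F#m: root F# is the subdominant; minor triad there is iv.
G#7/B#: root G# is the dominant; dominant seventh chord there is V65.
C#m: minor triad on C# = scale degree 1 → i.

iv - V65 - i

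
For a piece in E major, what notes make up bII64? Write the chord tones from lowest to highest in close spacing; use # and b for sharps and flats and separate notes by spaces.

bII64 is the Neapolitan chord — a major triad on the lowered second degree. In E major that root is F.
So the chord is F-A-C, a major triad.
With the 64 figure the chord is in second inversion; from the bass C upward in close position it reads C-F-A.

C F A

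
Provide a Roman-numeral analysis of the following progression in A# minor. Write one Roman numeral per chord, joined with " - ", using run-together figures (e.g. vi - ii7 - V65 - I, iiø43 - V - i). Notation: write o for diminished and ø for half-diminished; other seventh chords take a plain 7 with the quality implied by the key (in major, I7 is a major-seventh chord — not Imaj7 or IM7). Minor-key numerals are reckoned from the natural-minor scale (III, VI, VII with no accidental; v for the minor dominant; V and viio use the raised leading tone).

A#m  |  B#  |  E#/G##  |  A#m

i - V/V - V6 - i

A#m: minor triad on A# = scale degree 1 → i.
B#: a major triad on B#, the applied dominant of V → V/V.
E#/G##: root E# is the dominant; major triad there is V6.
A#m: minor triad on A# = scale degree 1 → i.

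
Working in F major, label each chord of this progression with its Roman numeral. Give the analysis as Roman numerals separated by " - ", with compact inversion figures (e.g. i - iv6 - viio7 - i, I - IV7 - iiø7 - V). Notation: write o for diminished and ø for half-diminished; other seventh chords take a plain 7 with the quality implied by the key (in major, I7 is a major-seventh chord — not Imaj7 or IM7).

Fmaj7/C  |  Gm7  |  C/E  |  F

Fmaj7/C: root F is the tonic; major seventh chord there is I43.
Gm7 has root G, degree 2 in F major, so ii7.
C/E: root C is the dominant; major triad there is V6.
F has root F, degree 1 in F major, so I.

I43 - ii7 - V6 - I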